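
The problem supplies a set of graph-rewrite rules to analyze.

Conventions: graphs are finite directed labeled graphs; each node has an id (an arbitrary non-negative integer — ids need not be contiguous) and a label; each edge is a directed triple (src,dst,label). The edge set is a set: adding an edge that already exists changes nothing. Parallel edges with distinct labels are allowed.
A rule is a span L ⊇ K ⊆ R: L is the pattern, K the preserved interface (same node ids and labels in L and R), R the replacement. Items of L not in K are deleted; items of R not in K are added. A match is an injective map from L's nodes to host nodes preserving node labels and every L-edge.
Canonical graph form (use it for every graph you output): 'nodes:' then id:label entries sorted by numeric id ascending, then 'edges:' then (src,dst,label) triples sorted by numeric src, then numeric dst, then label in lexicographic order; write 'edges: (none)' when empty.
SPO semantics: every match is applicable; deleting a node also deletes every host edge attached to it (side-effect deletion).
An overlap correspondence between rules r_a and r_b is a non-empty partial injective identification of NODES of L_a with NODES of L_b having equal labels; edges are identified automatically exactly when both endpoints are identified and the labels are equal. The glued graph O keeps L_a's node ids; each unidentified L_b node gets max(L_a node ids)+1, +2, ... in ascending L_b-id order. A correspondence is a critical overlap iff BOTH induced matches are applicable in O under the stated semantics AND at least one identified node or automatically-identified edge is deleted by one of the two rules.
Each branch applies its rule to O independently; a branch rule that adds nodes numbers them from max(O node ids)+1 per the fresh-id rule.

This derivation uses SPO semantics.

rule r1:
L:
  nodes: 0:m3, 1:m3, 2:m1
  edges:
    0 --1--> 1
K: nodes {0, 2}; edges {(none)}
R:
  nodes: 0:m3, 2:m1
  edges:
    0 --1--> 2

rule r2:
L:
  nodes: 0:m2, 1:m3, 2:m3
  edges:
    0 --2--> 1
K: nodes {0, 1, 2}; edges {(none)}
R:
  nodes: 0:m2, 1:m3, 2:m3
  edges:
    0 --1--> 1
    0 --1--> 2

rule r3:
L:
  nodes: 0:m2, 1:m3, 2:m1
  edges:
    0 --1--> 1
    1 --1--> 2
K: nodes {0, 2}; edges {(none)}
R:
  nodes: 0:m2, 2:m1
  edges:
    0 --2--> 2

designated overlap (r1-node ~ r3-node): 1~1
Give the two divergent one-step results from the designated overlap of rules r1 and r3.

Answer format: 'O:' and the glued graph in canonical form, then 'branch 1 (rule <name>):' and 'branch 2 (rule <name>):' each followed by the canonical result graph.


O:
nodes: 0:m3, 1:m3, 2:m1, 3:m2, 4:m1
edges: (0,1,1); (1,4,1); (3,1,1)
branch 1 (rule r1):
nodes: 0:m3, 2:m1, 3:m2, 4:m1
edges: (0,2,1)
branch 2 (rule r3):
nodes: 0:m3, 2:m1, 3:m2, 4:m1
edges: (3,4,2)


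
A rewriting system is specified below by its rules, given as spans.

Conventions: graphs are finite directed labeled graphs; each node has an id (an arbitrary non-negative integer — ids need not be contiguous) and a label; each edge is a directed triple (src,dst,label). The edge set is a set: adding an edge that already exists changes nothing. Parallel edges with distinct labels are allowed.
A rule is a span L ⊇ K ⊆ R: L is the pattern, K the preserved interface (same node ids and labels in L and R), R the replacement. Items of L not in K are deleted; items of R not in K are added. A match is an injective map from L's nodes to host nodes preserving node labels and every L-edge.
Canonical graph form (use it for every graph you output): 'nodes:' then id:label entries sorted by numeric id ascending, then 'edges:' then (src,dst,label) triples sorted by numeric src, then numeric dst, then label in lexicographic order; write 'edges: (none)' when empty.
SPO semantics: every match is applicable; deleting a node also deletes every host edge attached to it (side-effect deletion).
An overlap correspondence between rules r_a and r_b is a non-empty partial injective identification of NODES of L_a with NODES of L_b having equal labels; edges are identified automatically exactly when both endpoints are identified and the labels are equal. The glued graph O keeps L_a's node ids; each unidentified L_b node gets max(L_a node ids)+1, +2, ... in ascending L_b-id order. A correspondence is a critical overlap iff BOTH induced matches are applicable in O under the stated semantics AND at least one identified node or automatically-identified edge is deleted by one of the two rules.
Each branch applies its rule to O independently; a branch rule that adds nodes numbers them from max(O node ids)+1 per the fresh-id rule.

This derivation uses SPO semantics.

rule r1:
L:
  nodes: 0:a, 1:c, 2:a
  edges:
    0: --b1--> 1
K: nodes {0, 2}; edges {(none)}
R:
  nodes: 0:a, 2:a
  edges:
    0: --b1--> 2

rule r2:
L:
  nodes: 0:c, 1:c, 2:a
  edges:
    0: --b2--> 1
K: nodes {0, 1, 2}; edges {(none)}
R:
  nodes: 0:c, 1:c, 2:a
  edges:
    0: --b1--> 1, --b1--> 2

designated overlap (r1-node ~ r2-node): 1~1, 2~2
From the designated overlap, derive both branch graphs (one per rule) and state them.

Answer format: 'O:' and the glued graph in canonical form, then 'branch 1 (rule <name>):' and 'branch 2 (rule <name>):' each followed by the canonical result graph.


O:
nodes: 0:a, 1:c, 2:a, 3:c
edges: (0,1,b1); (3,1,b2)
branch 1 (rule r1):
nodes: 0:a, 2:a, 3:c
edges: (0,2,b1)
branch 2 (rule r2):
nodes: 0:a, 1:c, 2:a, 3:c
edges: (0,1,b1); (3,1,b1); (3,2,b1)


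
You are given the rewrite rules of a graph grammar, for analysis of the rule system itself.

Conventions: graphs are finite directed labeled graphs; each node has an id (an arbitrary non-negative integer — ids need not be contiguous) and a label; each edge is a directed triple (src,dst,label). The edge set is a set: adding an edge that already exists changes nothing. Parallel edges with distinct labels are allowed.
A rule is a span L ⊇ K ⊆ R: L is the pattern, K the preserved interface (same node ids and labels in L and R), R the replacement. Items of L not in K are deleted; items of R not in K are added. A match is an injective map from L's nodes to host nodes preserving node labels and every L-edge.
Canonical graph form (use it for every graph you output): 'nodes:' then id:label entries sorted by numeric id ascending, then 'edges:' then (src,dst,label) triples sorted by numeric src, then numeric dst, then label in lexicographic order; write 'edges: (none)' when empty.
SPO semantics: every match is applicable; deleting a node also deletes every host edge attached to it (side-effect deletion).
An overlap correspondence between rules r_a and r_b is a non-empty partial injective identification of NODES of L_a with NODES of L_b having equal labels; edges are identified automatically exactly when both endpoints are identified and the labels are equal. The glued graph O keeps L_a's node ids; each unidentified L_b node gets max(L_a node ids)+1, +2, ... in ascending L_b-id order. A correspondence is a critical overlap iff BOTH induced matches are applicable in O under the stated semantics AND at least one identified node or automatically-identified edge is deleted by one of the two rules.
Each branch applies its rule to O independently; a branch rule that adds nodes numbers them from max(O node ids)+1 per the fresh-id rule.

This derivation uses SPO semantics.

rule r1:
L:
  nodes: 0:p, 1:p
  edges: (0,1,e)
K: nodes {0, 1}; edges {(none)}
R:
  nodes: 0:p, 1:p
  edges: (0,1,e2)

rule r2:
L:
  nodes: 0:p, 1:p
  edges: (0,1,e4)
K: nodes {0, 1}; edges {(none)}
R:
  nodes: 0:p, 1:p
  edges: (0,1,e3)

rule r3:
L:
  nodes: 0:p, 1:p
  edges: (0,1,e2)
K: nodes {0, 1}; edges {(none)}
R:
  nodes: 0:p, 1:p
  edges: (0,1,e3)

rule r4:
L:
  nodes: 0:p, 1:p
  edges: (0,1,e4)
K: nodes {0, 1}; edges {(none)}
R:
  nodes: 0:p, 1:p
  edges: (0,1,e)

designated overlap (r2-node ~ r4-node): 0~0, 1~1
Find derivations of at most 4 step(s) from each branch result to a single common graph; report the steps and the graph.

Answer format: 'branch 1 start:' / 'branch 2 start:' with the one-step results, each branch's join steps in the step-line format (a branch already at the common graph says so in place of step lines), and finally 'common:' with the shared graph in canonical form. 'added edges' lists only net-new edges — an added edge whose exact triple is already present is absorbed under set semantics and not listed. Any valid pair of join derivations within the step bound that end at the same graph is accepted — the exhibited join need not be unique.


branch 1 start:
nodes: 0:p, 1:p
edges: (0,1,e3)
branch 2 start:
nodes: 0:p, 1:p
edges: (0,1,e)
branch 1: already at the common graph (0 steps)
branch 2 step 1: rule r1; match: 0->0, 1->1; deleted nodes (none); deleted edges (0,1,e); added nodes (none); added edges (0,1,e2); result: nodes: 0:p, 1:p edges: (0,1,e2)
branch 2 step 2: rule r3; match: 0->0, 1->1; deleted nodes (none); deleted edges (0,1,e2); added nodes (none); added edges (0,1,e3); result: nodes: 0:p, 1:p edges: (0,1,e3)
common:
nodes: 0:p, 1:p
edges: (0,1,e3)


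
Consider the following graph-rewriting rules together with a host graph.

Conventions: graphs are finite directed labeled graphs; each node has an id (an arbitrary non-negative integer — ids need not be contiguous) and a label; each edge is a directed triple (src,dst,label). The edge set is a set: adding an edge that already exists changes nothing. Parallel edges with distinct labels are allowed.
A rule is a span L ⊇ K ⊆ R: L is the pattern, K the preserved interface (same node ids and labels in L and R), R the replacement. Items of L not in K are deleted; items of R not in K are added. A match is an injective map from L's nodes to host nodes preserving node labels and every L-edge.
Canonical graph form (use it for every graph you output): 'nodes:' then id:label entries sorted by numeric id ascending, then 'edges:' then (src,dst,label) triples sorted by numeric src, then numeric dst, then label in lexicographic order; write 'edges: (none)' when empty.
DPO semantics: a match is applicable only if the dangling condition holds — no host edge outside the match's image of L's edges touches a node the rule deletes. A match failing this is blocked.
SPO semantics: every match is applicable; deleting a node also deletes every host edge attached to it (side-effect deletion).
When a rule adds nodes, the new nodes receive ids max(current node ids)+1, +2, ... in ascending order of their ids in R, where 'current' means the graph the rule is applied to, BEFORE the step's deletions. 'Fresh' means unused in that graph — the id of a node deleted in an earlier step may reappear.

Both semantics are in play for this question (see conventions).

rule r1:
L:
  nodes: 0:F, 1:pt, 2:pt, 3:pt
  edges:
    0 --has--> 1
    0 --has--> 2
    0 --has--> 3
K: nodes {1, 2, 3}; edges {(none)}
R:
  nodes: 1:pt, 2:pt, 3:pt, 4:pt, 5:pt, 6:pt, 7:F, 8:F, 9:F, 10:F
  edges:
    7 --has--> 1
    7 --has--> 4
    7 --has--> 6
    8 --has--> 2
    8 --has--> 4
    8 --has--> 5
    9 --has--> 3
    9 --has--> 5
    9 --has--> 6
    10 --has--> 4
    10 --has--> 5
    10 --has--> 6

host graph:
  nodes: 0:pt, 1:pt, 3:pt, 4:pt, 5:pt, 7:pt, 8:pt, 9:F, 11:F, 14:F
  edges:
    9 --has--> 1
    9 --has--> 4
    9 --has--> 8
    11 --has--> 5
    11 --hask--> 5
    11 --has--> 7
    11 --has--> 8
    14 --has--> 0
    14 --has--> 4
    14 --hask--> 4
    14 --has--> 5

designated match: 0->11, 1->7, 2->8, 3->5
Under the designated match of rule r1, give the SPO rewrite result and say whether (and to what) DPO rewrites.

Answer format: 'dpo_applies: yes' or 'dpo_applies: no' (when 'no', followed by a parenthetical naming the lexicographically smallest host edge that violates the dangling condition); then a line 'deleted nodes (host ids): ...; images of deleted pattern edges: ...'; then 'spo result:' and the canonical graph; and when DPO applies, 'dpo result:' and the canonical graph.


dpo_applies: no
(the rule deletes node 11, which keeps host edge (11,5,hask) outside the match image — the dangling condition fails, DPO blocks; SPO proceeds and side-deletes such edges)
deleted nodes (host ids): 11; images of deleted pattern edges: (11,5,has); (11,7,has); (11,8,has)
spo result:
nodes: 0:pt, 1:pt, 3:pt, 4:pt, 5:pt, 7:pt, 8:pt, 9:F, 14:F, 15:pt, 16:pt, 17:pt, 18:F, 19:F, 20:F, 21:F
edges: (9,1,has); (9,4,has); (9,8,has); (14,0,has); (14,4,has); (14,4,hask); (14,5,has); (18,7,has); (18,15,has); (18,17,has); (19,8,has); (19,15,has); (19,16,has); (20,5,has); (20,16,has); (20,17,has); (21,15,has); (21,16,has); (21,17,has)


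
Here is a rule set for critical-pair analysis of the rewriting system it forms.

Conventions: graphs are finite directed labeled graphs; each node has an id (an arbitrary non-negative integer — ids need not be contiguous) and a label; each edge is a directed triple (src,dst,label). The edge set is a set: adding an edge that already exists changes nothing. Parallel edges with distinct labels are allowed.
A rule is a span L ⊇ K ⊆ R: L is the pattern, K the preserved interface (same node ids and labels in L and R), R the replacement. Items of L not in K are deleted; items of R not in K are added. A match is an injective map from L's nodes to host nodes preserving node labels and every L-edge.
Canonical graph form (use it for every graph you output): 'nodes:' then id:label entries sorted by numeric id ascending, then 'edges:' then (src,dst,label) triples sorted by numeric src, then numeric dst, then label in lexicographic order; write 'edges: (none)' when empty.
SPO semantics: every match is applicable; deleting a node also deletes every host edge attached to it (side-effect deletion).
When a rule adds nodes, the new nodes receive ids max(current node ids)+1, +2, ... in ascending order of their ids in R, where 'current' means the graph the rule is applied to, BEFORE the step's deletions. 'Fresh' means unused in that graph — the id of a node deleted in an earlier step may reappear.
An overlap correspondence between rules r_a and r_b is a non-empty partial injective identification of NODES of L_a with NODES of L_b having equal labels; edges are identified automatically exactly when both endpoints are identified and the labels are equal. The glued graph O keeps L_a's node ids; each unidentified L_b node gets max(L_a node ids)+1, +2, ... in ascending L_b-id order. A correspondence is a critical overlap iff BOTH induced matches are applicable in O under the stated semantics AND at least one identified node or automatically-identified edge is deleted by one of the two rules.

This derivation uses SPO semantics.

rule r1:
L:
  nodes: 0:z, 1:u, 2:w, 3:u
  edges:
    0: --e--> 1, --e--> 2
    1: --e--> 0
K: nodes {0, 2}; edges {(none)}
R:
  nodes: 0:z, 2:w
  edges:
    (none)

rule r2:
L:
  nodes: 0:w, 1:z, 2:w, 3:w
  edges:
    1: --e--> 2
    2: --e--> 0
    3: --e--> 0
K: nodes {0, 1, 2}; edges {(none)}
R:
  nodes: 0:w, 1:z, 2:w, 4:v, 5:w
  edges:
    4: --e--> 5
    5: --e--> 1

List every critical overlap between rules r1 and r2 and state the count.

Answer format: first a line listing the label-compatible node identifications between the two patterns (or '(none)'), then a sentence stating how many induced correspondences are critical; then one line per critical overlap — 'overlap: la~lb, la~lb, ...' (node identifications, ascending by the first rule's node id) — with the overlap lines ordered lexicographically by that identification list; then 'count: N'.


label-compatible node identifications between L(r1) and L(r2): 0~1, 2~0, 2~2, 2~3
3 of the induced correspondences are critical overlaps of r1 and r2.
overlap: 0~1, 2~2
overlap: 0~1, 2~3
overlap: 2~3
count: 3


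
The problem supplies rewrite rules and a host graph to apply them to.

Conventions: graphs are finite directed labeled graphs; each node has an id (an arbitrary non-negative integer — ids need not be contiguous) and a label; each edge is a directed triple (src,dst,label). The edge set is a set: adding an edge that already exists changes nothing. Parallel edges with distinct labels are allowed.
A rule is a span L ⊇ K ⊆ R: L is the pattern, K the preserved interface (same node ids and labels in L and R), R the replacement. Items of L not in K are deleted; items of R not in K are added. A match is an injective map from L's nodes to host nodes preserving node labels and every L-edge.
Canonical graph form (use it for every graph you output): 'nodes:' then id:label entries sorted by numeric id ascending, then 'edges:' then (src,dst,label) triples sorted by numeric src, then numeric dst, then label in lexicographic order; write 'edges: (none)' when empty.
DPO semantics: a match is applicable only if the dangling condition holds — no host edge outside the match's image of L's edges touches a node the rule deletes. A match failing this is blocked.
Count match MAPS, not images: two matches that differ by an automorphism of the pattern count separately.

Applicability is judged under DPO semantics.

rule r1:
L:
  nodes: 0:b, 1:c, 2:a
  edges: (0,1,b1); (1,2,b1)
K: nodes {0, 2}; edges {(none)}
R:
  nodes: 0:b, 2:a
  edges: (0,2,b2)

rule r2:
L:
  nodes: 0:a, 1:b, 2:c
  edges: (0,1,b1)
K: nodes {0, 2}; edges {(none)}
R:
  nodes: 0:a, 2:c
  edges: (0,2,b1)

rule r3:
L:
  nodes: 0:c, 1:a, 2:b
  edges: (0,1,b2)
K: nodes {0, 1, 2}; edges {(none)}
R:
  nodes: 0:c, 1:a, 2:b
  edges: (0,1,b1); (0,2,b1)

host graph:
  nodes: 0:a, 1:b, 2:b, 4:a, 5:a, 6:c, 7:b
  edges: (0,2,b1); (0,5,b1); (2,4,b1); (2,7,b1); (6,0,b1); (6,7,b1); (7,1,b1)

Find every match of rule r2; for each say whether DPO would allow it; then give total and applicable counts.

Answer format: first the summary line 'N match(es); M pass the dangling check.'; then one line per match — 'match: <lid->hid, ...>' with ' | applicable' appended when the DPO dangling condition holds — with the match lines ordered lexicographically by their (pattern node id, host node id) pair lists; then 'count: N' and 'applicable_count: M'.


1 match(es); 0 pass the dangling check.
match: 0->0, 1->2, 2->6
count: 1
applicable_count: 0


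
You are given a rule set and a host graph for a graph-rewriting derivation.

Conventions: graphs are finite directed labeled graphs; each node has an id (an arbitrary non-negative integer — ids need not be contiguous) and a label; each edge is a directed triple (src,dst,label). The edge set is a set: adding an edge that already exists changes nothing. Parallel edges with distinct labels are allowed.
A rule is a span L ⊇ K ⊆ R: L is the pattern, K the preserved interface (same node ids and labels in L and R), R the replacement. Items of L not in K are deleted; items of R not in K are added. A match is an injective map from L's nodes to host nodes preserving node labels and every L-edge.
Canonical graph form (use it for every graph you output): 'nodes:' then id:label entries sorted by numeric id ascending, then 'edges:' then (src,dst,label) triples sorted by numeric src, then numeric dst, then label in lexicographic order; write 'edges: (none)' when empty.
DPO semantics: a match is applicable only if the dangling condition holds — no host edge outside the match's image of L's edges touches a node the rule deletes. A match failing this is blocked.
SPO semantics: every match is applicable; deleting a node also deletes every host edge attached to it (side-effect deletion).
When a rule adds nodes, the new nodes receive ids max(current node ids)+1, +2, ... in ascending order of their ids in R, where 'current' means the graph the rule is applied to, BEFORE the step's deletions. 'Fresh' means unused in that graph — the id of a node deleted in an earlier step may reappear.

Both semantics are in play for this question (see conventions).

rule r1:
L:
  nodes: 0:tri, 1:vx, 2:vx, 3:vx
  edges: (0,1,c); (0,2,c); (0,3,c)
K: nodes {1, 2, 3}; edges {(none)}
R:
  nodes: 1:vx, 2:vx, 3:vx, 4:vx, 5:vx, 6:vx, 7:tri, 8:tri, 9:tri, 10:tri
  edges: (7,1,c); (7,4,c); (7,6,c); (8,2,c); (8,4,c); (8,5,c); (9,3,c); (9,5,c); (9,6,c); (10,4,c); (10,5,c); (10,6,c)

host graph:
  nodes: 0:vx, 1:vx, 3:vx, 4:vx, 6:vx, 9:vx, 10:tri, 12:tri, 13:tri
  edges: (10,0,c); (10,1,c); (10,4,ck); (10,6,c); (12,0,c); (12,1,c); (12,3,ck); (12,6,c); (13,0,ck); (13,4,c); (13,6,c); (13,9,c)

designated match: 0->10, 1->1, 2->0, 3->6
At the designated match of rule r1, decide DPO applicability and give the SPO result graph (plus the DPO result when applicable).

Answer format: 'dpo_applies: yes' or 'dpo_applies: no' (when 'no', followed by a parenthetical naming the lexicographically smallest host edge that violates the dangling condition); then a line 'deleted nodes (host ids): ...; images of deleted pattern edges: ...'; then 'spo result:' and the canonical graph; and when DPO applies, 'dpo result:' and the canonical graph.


dpo_applies: no
(the rule deletes node 10, which keeps host edge (10,4,ck) outside the match image — the dangling condition fails, DPO blocks; SPO proceeds and side-deletes such edges)
deleted nodes (host ids): 10; images of deleted pattern edges: (10,0,c); (10,1,c); (10,6,c)
spo result:
nodes: 0:vx, 1:vx, 3:vx, 4:vx, 6:vx, 9:vx, 12:tri, 13:tri, 14:vx, 15:vx, 16:vx, 17:tri, 18:tri, 19:tri, 20:tri
edges: (12,0,c); (12,1,c); (12,3,ck); (12,6,c); (13,0,ck); (13,4,c); (13,6,c); (13,9,c); (17,1,c); (17,14,c); (17,16,c); (18,0,c); (18,14,c); (18,15,c); (19,6,c); (19,15,c); (19,16,c); (20,14,c); (20,15,c); (20,16,c)


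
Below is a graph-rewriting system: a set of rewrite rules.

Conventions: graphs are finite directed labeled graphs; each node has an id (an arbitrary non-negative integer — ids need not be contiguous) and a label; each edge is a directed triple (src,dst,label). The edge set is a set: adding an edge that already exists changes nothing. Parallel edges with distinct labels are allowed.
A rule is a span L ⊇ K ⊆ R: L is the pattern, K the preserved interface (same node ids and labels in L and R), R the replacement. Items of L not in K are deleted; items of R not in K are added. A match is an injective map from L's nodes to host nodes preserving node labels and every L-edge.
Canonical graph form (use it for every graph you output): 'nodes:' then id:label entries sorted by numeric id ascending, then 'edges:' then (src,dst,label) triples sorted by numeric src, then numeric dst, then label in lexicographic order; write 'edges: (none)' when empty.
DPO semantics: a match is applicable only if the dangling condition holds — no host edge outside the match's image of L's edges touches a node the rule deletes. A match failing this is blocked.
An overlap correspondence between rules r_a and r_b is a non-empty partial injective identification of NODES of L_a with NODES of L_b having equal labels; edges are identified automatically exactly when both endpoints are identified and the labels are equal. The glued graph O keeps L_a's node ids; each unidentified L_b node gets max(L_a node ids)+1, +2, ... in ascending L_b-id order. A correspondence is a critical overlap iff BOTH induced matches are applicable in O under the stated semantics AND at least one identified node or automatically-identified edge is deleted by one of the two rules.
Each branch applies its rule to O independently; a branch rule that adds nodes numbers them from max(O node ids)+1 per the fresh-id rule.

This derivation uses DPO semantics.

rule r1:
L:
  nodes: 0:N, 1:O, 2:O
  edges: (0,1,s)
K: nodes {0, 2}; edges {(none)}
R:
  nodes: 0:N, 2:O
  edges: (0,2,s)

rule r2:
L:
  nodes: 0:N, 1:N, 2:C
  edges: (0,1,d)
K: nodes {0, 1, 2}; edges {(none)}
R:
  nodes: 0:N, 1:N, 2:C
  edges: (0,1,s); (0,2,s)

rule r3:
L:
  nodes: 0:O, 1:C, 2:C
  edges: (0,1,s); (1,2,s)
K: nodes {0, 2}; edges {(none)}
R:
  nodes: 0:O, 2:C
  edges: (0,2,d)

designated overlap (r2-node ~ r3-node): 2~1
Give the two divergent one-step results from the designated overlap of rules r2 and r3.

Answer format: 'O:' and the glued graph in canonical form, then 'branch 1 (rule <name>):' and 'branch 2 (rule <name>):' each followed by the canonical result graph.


O:
nodes: 0:N, 1:N, 2:C, 3:O, 4:C
edges: (0,1,d); (2,4,s); (3,2,s)
branch 1 (rule r2):
nodes: 0:N, 1:N, 2:C, 3:O, 4:C
edges: (0,1,s); (0,2,s); (2,4,s); (3,2,s)
branch 2 (rule r3):
nodes: 0:N, 1:N, 3:O, 4:C
edges: (0,1,d); (3,4,d)


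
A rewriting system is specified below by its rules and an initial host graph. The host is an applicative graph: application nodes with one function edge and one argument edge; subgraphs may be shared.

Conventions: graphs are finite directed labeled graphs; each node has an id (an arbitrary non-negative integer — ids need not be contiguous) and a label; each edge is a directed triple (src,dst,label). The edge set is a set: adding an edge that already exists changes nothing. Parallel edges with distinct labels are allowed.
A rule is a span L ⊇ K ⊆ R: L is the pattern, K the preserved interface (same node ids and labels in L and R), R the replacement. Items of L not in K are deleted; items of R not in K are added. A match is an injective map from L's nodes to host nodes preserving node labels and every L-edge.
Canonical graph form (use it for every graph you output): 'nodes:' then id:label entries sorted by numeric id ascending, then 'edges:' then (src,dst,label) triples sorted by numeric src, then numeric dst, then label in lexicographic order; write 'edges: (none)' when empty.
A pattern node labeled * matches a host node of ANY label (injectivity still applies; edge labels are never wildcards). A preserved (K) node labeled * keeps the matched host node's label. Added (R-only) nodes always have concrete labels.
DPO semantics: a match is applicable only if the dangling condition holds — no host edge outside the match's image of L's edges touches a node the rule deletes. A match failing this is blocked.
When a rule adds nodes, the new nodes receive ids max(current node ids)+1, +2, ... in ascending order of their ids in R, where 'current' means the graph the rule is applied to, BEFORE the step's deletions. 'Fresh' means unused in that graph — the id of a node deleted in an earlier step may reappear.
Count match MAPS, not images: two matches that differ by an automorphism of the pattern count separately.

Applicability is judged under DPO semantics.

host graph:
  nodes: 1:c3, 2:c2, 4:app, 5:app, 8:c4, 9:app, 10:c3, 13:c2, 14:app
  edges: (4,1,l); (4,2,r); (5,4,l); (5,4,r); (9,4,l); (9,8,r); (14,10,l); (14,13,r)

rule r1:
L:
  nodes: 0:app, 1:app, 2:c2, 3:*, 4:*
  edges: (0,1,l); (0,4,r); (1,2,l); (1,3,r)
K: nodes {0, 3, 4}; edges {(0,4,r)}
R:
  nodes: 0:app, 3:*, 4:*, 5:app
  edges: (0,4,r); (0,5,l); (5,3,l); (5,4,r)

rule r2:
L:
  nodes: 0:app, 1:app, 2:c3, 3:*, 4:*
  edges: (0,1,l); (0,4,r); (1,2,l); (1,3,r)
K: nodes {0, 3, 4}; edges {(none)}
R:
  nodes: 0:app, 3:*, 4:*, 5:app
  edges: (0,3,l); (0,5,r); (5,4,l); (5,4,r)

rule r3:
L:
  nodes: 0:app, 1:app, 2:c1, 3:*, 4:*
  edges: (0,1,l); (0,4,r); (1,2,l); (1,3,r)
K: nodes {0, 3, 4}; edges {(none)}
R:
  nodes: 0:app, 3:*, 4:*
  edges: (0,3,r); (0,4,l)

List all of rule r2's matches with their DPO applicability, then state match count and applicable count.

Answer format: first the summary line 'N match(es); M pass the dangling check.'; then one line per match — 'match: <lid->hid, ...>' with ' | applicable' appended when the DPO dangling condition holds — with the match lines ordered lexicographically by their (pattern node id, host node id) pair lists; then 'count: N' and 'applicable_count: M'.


1 match(es); 0 pass the dangling check.
match: 0->9, 1->4, 2->1, 3->2, 4->8
count: 1
applicable_count: 0


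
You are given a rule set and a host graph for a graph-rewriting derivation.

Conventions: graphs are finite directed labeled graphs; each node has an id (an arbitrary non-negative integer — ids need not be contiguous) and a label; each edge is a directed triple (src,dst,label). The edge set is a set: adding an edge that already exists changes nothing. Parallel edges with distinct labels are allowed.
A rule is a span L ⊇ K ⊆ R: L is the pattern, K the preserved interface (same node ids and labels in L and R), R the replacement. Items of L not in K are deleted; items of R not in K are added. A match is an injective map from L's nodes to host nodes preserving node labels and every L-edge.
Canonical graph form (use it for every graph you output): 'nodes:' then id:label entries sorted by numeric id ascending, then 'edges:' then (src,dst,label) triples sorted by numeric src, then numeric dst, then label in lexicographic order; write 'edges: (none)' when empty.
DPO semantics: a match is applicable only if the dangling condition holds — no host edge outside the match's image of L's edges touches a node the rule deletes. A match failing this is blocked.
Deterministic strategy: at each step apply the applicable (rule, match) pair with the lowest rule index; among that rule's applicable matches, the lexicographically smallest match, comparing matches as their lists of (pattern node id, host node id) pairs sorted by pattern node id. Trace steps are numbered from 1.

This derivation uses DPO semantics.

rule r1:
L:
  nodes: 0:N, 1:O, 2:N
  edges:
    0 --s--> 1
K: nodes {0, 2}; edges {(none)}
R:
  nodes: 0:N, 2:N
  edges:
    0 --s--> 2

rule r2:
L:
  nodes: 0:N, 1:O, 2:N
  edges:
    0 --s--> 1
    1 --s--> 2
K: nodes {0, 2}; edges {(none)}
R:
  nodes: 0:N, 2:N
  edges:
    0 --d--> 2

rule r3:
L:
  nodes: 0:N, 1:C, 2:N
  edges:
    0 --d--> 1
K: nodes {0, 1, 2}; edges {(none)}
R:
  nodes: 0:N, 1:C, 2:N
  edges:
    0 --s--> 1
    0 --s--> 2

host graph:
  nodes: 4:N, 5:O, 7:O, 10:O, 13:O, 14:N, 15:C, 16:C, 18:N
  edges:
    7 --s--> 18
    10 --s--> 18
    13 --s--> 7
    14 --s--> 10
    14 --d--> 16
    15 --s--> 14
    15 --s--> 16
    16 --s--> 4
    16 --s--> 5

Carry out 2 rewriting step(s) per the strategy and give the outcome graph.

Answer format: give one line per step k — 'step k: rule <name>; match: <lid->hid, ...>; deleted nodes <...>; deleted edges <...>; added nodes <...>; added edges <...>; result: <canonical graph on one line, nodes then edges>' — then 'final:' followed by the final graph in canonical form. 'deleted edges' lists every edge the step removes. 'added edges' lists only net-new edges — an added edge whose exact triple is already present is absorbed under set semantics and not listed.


step 1: rule r2; match: 0->14, 1->10, 2->18; deleted nodes 10; deleted edges (10,18,s); (14,10,s); added nodes (none); added edges (14,18,d); result: nodes: 4:N, 5:O, 7:O, 13:O, 14:N, 15:C, 16:C, 18:N edges: (7,18,s); (13,7,s); (14,16,d); (14,18,d); (15,14,s); (15,16,s); (16,4,s); (16,5,s)
step 2: rule r3; match: 0->14, 1->16, 2->4; deleted nodes (none); deleted edges (14,16,d); added nodes (none); added edges (14,4,s); (14,16,s); result: nodes: 4:N, 5:O, 7:O, 13:O, 14:N, 15:C, 16:C, 18:N edges: (7,18,s); (13,7,s); (14,4,s); (14,16,s); (14,18,d); (15,14,s); (15,16,s); (16,4,s); (16,5,s)
final:
nodes: 4:N, 5:O, 7:O, 13:O, 14:N, 15:C, 16:C, 18:N
edges: (7,18,s); (13,7,s); (14,4,s); (14,16,s); (14,18,d); (15,14,s); (15,16,s); (16,4,s); (16,5,s)


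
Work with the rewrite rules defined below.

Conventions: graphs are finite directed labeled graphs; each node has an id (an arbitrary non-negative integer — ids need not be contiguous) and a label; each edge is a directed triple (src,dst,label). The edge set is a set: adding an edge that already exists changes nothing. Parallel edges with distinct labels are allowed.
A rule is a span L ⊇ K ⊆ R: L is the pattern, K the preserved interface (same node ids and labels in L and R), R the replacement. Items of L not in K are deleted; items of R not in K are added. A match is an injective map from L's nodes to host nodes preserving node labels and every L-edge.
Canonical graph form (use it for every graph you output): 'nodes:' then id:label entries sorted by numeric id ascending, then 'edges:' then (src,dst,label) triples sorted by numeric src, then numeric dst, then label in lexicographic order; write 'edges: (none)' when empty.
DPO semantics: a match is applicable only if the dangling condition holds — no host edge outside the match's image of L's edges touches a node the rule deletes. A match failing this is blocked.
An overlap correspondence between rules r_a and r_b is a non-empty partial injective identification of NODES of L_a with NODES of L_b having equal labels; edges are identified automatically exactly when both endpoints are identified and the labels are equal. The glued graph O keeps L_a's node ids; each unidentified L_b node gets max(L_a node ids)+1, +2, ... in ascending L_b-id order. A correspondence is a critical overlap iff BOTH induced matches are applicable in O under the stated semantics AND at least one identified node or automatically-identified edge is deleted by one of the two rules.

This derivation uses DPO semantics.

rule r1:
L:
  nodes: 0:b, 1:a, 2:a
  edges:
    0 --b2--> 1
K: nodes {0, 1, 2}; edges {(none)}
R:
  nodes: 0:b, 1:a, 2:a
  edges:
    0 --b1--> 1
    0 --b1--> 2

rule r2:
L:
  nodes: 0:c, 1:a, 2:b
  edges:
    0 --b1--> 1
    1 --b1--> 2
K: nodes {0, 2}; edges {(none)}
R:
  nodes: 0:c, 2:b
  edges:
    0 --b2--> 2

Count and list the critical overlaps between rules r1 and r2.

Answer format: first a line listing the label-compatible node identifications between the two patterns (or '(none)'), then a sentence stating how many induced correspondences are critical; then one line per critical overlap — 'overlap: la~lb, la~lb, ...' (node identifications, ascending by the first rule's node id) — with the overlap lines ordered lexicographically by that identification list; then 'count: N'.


label-compatible node identifications between L(r1) and L(r2): 0~2, 1~1, 2~1
2 of the induced correspondences are critical overlaps of r1 and r2.
overlap: 0~2, 2~1
overlap: 2~1
count: 2


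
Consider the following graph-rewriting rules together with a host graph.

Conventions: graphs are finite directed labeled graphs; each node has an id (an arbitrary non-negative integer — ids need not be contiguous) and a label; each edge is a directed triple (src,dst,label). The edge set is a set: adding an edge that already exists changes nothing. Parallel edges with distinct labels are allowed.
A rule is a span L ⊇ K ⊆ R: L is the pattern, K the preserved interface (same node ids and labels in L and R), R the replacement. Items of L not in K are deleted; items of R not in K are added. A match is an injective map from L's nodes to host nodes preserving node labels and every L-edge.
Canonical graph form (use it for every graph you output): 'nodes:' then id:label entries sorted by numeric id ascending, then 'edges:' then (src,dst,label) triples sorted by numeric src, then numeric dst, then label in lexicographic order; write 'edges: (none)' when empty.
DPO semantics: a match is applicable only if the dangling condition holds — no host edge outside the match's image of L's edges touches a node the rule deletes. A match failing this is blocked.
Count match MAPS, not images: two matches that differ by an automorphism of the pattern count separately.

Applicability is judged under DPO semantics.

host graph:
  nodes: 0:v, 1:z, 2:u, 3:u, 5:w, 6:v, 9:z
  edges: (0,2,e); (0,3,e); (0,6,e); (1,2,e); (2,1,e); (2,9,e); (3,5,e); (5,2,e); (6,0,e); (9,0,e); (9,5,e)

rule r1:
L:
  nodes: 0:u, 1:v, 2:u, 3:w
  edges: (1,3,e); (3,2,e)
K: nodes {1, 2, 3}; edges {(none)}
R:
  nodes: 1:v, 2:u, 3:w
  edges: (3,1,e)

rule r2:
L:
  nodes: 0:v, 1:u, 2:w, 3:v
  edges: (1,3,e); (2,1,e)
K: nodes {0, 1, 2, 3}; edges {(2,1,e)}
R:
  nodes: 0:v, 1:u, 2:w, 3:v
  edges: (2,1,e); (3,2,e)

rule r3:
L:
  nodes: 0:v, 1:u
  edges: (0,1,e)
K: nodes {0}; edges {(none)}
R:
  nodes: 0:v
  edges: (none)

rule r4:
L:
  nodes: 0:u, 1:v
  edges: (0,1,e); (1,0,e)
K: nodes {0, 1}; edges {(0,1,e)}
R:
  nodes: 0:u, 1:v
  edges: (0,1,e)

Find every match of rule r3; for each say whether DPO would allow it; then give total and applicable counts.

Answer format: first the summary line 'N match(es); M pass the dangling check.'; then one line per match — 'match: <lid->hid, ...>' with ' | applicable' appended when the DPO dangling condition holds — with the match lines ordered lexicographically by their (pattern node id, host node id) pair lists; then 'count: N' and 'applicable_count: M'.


2 match(es); 0 pass the dangling check.
match: 0->0, 1->2
match: 0->0, 1->3
count: 2
applicable_count: 0


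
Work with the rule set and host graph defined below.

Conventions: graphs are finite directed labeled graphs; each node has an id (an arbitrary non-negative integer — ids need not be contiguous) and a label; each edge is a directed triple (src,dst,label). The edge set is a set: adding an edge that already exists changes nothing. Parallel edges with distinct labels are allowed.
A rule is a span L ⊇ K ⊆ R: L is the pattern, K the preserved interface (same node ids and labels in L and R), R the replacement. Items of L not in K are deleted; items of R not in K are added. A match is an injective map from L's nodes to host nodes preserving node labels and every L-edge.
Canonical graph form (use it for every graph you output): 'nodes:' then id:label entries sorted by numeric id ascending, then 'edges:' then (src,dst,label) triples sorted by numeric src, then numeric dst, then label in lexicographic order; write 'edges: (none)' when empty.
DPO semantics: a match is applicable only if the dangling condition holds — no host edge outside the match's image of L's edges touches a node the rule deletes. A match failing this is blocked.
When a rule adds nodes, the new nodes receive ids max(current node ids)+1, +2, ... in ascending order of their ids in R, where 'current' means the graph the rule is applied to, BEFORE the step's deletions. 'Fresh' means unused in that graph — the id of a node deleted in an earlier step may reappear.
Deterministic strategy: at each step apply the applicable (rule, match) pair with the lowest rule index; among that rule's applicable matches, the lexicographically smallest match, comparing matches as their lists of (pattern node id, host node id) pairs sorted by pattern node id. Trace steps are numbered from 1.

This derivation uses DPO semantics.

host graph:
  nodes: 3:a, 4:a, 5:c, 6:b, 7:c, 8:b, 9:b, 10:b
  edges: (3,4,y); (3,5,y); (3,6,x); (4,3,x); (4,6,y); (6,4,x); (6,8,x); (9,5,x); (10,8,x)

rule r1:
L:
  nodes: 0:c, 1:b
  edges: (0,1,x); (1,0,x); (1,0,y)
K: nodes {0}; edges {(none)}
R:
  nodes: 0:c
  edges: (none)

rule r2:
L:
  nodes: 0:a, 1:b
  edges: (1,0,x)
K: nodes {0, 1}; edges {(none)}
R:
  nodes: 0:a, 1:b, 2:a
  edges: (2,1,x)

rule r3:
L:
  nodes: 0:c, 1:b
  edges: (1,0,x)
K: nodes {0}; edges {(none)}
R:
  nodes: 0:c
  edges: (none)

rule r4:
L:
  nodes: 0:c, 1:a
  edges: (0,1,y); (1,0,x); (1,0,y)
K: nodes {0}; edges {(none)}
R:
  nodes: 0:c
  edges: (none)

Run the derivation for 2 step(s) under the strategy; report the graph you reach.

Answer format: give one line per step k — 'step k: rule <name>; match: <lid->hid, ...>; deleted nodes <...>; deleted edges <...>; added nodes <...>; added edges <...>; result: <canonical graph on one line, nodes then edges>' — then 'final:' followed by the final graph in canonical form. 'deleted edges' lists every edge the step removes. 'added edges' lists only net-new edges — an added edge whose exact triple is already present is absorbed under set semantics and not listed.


step 1: rule r2; match: 0->4, 1->6; deleted nodes (none); deleted edges (6,4,x); added nodes 11; added edges (11,6,x); result: nodes: 3:a, 4:a, 5:c, 6:b, 7:c, 8:b, 9:b, 10:b, 11:a edges: (3,4,y); (3,5,y); (3,6,x); (4,3,x); (4,6,y); (6,8,x); (9,5,x); (10,8,x); (11,6,x)
step 2: rule r3; match: 0->5, 1->9; deleted nodes 9; deleted edges (9,5,x); added nodes (none); added edges (none); result: nodes: 3:a, 4:a, 5:c, 6:b, 7:c, 8:b, 10:b, 11:a edges: (3,4,y); (3,5,y); (3,6,x); (4,3,x); (4,6,y); (6,8,x); (10,8,x); (11,6,x)
final:
nodes: 3:a, 4:a, 5:c, 6:b, 7:c, 8:b, 10:b, 11:a
edges: (3,4,y); (3,5,y); (3,6,x); (4,3,x); (4,6,y); (6,8,x); (10,8,x); (11,6,x)


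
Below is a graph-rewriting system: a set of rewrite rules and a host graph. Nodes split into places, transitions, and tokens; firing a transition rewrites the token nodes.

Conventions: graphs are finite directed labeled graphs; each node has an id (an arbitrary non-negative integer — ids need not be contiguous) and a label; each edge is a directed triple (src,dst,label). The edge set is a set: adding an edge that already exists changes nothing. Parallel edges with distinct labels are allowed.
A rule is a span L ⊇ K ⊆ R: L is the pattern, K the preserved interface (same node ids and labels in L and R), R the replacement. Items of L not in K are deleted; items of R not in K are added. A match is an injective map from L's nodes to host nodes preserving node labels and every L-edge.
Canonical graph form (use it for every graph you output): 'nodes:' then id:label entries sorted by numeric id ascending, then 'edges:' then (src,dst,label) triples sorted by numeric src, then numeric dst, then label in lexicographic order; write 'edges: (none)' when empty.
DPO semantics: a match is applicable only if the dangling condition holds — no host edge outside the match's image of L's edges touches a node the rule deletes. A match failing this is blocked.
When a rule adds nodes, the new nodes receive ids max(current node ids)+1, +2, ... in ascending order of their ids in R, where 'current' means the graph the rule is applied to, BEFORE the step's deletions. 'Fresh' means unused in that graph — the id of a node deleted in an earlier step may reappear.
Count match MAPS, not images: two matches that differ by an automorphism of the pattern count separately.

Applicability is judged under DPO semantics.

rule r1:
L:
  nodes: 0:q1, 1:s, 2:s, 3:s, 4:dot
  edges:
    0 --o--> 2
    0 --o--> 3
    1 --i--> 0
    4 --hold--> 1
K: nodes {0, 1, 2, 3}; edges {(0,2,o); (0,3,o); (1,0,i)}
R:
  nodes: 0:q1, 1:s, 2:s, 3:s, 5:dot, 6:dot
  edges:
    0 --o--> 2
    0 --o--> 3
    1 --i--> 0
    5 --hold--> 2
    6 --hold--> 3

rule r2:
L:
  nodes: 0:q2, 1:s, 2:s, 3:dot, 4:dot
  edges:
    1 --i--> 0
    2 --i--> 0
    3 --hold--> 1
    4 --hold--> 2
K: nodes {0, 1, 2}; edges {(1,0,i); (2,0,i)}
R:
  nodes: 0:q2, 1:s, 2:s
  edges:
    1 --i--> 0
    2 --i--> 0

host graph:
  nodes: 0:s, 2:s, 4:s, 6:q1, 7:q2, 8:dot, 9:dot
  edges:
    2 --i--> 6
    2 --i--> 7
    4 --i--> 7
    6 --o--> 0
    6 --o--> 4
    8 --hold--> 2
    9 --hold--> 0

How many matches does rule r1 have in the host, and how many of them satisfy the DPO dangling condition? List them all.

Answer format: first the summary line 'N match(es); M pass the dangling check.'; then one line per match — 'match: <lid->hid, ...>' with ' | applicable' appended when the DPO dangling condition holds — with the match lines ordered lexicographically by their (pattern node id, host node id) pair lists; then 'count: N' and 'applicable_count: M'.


2 match(es); 2 pass the dangling check.
match: 0->6, 1->2, 2->0, 3->4, 4->8 | applicable
match: 0->6, 1->2, 2->4, 3->0, 4->8 | applicable
count: 2
applicable_count: 2
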